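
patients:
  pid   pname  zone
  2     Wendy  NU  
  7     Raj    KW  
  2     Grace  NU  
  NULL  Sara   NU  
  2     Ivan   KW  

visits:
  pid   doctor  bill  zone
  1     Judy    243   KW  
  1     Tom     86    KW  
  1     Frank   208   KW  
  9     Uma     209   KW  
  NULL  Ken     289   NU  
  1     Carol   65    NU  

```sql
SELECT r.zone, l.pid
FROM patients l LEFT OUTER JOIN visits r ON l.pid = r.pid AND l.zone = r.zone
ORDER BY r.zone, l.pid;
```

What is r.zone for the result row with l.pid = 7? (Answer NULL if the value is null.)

NULL

LEFT JOIN keeps every row from `patients`; unmatched rows get NULL for `visits`'s columns.
Matching on l.pid = r.pid AND l.zone = r.zone. A NULL in a compared column never satisfies the condition.
- l (pid=2, zone=NU) has no partner → padded with NULL.
- l (pid=7, zone=KW) has no partner → padded with NULL.
- l (pid=2, zone=NU) has no partner → padded with NULL.
- l (pid=NULL, zone=NU) has no partner → padded with NULL.
- l (pid=2, zone=KW) has no partner → padded with NULL.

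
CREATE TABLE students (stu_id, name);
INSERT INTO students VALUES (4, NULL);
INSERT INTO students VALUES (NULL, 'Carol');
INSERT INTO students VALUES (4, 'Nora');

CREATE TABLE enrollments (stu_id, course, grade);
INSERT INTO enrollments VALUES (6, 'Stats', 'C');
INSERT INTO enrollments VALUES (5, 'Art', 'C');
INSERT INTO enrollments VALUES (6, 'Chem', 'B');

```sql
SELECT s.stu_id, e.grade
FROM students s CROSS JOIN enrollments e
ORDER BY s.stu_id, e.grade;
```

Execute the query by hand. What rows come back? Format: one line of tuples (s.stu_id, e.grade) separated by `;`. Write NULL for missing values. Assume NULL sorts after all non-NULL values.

CROSS JOIN pairs every row of `students` with every row of `enrollments`: 3 × 3 = 9 rows.

(4, B); (4, B); (4, C); (4, C); (4, C); (4, C); (NULL, B); (NULL, C); (NULL, C)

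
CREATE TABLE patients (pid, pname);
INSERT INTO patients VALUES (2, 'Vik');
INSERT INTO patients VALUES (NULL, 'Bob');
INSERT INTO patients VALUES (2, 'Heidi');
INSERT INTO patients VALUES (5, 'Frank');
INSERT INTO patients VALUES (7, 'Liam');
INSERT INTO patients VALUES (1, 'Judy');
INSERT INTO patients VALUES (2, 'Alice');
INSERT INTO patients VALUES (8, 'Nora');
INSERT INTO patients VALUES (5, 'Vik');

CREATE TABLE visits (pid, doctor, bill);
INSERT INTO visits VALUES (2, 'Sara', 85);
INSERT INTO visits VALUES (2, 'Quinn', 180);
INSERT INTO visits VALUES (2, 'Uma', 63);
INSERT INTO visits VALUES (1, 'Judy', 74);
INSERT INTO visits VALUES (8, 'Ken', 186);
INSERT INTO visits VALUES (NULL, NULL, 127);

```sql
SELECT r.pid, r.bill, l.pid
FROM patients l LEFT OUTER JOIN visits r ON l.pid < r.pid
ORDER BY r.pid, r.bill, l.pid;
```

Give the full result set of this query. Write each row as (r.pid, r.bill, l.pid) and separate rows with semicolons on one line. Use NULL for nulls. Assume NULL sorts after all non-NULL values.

LEFT JOIN keeps every row from `patients`; unmatched rows get NULL for `visits`'s columns.
Matching on l.pid < r.pid. A NULL in a compared column never satisfies the condition.
- pid=2: 1 matching r row(s), so 1 row(s) emitted.
- pid=NULL: no r row matches, row kept with r columns NULL.
- pid=2: 1 matching r row(s), so 1 row(s) emitted.
- pid=5: 1 matching r row(s), so 1 row(s) emitted.
- pid=7: 1 matching r row(s), so 1 row(s) emitted.
- pid=1: 4 matching r row(s), so 4 row(s) emitted.
- pid=2: 1 matching r row(s), so 1 row(s) emitted.
- pid=8: no r row matches, row kept with r columns NULL.
- pid=5: 1 matching r row(s), so 1 row(s) emitted.

(2, 63, 1); (2, 85, 1); (2, 180, 1); (8, 186, 1); (8, 186, 2); (8, 186, 2); (8, 186, 2); (8, 186, 5); (8, 186, 5); (8, 186, 7); (NULL, NULL, 8); (NULL, NULL, NULL)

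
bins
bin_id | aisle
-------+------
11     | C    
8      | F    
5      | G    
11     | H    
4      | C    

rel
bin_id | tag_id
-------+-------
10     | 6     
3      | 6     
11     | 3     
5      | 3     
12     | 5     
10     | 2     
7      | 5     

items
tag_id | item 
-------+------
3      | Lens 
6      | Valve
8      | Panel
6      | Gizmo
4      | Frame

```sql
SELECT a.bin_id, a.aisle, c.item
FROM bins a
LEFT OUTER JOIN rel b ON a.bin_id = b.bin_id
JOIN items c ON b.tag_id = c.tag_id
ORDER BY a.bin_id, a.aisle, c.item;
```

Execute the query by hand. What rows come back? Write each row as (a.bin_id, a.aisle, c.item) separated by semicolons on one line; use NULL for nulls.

Joins associate left-to-right: bins LEFT JOIN rel on bin_id gives 5 intermediate row(s).
Then INNER JOIN `items c` on tag_id: keep only rows whose b.tag_id appears in c.

(5, G, Lens); (11, C, Lens); (11, H, Lens)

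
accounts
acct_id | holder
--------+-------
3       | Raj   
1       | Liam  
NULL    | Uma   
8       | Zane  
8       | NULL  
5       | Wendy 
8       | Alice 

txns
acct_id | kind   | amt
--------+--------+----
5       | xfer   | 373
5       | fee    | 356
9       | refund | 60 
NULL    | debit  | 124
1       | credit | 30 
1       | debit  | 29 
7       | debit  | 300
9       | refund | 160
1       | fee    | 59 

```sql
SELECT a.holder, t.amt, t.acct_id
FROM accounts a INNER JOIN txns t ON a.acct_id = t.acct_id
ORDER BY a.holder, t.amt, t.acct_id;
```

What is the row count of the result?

INNER JOIN keeps only pairs where the ON condition holds.
Matching on a.acct_id = t.acct_id. A NULL in a compared column never satisfies the condition.
Matched pairs: 5.
Total: 5 rows.

5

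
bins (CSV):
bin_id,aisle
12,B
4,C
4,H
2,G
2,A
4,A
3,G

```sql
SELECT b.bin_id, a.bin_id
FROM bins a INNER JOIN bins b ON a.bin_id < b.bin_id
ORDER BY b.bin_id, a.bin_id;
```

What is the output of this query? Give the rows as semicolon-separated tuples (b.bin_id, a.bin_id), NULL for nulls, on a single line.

INNER JOIN keeps only pairs where the ON condition holds.
Matching on a.bin_id < b.bin_id.
- a[0] bin_id=12 → no match; dropped.
- a[1] bin_id=4 → 1 match(es) in b → 1 row(s).
- a[2] bin_id=4 → 1 match(es) in b → 1 row(s).
- a[3] bin_id=2 → 5 match(es) in b → 5 row(s).
- a[4] bin_id=2 → 5 match(es) in b → 5 row(s).
- a[5] bin_id=4 → 1 match(es) in b → 1 row(s).
- a[6] bin_id=3 → 4 match(es) in b → 4 row(s).

(3, 2); (3, 2); (4, 2); (4, 2); (4, 2); (4, 2); (4, 2); (4, 2); (4, 3); (4, 3); (4, 3); (12, 2); (12, 2); (12, 3); (12, 4); (12, 4); (12, 4)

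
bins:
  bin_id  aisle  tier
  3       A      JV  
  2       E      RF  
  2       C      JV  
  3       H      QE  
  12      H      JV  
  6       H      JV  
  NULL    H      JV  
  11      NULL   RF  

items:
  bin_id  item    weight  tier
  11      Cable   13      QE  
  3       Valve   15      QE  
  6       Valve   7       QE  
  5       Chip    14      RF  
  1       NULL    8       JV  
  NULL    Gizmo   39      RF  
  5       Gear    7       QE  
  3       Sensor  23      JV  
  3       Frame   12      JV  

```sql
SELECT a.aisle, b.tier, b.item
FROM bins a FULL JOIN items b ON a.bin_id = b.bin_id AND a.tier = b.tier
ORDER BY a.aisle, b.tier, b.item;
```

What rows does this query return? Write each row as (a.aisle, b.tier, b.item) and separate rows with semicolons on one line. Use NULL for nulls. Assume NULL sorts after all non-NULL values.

(A, JV, Frame); (A, JV, Sensor); (C, NULL, NULL); (E, NULL, NULL); (H, QE, Valve); (H, NULL, NULL); (H, NULL, NULL); (H, NULL, NULL); (NULL, JV, NULL); (NULL, QE, Cable); (NULL, QE, Gear); (NULL, QE, Valve); (NULL, RF, Chip); (NULL, RF, Gizmo); (NULL, NULL, NULL)

FULL OUTER JOIN keeps every row from both sides; unmatched rows get NULL for the other side's columns.
Matching on a.bin_id = b.bin_id AND a.tier = b.tier. A NULL in a compared column never satisfies the condition.
Matched pairs: 3; unmatched a rows kept: 6; unmatched b rows kept: 6.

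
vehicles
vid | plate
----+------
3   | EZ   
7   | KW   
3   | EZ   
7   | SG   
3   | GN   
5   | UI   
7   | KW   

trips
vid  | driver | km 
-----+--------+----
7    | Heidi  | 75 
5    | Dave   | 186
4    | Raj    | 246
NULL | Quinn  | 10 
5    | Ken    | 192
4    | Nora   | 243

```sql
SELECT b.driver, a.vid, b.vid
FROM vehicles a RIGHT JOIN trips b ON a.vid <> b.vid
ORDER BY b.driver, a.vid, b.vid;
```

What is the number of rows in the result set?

RIGHT JOIN keeps every row from `trips`; unmatched rows get NULL for `vehicles`'s columns.
Matching on a.vid <> b.vid. A NULL in a compared column never satisfies the condition.
Matched pairs: 30; unmatched b rows kept: 1.
Total: 30 matched + 1 padded = 31 rows.

31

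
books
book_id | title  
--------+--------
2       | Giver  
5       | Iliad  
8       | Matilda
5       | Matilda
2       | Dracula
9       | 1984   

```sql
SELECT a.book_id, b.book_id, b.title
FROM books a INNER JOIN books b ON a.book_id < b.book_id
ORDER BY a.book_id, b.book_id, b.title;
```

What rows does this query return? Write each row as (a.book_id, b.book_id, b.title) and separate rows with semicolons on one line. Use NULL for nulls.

(2, 5, Iliad); (2, 5, Iliad); (2, 5, Matilda); (2, 5, Matilda); (2, 8, Matilda); (2, 8, Matilda); (2, 9, 1984); (2, 9, 1984); (5, 8, Matilda); (5, 8, Matilda); (5, 9, 1984); (5, 9, 1984); (8, 9, 1984)

INNER JOIN keeps only pairs where the ON condition holds.
Matching on a.book_id < b.book_id.
- a (book_id=2) pairs with 4 row(s) of b.
- a (book_id=5) pairs with 2 row(s) of b.
- a (book_id=8) pairs with 1 row(s) of b.
- a (book_id=5) pairs with 2 row(s) of b.
- a (book_id=2) pairs with 4 row(s) of b.
- a (book_id=9) has no partner → excluded.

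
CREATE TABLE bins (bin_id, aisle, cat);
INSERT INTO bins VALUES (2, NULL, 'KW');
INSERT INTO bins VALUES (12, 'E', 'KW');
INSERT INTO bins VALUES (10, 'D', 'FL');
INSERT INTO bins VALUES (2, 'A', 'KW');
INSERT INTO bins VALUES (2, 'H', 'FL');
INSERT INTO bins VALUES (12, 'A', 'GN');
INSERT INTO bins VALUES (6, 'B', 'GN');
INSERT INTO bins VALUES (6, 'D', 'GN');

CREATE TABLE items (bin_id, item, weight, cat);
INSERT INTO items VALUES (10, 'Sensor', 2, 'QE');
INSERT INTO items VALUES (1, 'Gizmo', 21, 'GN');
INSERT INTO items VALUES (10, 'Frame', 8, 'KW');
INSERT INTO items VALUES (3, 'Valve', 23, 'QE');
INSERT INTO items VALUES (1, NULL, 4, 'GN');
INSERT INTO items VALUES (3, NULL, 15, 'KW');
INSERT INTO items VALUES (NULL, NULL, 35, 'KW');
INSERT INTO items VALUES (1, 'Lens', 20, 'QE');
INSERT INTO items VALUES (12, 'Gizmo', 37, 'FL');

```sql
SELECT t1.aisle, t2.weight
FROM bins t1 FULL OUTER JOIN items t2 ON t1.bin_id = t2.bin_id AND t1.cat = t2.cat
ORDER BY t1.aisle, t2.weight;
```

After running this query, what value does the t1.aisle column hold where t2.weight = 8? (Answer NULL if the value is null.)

FULL OUTER JOIN keeps every row from both sides; unmatched rows get NULL for the other side's columns.
Matching on t1.bin_id = t2.bin_id AND t1.cat = t2.cat. A NULL in a compared column never satisfies the condition.
- t1[0] bin_id=2, cat=KW → no match; kept with NULLs on the t2 side.
- t1[1] bin_id=12, cat=KW → no match; kept with NULLs on the t2 side.
- t1[2] bin_id=10, cat=FL → no match; kept with NULLs on the t2 side.
- t1[3] bin_id=2, cat=KW → no match; kept with NULLs on the t2 side.
- t1[4] bin_id=2, cat=FL → no match; kept with NULLs on the t2 side.
- t1[5] bin_id=12, cat=GN → no match; kept with NULLs on the t2 side.
- t1[6] bin_id=6, cat=GN → no match; kept with NULLs on the t2 side.
- t1[7] bin_id=6, cat=GN → no match; kept with NULLs on the t2 side.
- 9 t2 row(s) had no t1 match → kept, t1 columns NULL.

NULL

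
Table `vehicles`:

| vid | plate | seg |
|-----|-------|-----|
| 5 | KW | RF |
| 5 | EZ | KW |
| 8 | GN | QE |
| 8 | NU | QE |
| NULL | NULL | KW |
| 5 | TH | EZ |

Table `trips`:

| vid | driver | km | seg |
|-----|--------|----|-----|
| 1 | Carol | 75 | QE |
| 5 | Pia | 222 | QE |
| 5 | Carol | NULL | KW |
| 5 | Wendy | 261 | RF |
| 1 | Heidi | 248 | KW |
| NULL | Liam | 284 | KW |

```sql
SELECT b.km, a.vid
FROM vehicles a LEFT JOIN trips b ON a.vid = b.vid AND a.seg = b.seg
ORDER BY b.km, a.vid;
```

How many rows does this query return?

LEFT JOIN keeps every row from `vehicles`; unmatched rows get NULL for `trips`'s columns.
Matching on a.vid = b.vid AND a.seg = b.seg. A NULL in a compared column never satisfies the condition.
- a[0] vid=5, seg=RF → 1 match(es) in b → 1 row(s).
- a[1] vid=5, seg=KW → 1 match(es) in b → 1 row(s).
- a[2] vid=8, seg=QE → no match; kept with NULLs on the b side.
- a[3] vid=8, seg=QE → no match; kept with NULLs on the b side.
- a[4] vid=NULL, seg=KW → no match; kept with NULLs on the b side.
- a[5] vid=5, seg=EZ → no match; kept with NULLs on the b side.
Total: 2 matched + 4 padded = 6 rows.

6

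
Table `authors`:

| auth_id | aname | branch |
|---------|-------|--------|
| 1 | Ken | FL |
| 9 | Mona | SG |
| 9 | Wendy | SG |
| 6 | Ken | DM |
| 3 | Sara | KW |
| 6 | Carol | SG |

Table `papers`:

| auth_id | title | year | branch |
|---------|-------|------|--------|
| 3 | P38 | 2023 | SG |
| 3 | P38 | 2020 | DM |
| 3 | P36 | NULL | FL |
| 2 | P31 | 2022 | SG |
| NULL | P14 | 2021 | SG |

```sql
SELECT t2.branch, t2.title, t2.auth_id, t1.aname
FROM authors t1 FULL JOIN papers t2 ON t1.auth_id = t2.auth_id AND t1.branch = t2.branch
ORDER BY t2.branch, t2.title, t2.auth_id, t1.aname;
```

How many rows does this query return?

FULL OUTER JOIN keeps every row from both sides; unmatched rows get NULL for the other side's columns.
Matching on t1.auth_id = t2.auth_id AND t1.branch = t2.branch. A NULL in a compared column never satisfies the condition.
- t1 (auth_id=1, branch=FL) has no partner → padded with NULL.
- t1 (auth_id=9, branch=SG) has no partner → padded with NULL.
- t1 (auth_id=9, branch=SG) has no partner → padded with NULL.
- t1 (auth_id=6, branch=DM) has no partner → padded with NULL.
- t1 (auth_id=3, branch=KW) has no partner → padded with NULL.
- t1 (auth_id=6, branch=SG) has no partner → padded with NULL.
- plus 5 unmatched t2 row(s), each kept with NULL t1 columns.
Total: 0 matched + 11 padded = 11 rows.

11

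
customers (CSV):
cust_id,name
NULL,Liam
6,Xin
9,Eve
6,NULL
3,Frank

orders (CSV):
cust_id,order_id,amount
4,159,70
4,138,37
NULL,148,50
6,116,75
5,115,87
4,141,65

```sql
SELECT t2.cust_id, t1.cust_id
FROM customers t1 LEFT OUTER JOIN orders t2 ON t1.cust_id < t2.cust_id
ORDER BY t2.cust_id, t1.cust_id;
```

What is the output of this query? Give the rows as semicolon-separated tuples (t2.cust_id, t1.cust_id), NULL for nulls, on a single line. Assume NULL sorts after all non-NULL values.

(4, 3); (4, 3); (4, 3); (5, 3); (6, 3); (NULL, 6); (NULL, 6); (NULL, 9); (NULL, NULL)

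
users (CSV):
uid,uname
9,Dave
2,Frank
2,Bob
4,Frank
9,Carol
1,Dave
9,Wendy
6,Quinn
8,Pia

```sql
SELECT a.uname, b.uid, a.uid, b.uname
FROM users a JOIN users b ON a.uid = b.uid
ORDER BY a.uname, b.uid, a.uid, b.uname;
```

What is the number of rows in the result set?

17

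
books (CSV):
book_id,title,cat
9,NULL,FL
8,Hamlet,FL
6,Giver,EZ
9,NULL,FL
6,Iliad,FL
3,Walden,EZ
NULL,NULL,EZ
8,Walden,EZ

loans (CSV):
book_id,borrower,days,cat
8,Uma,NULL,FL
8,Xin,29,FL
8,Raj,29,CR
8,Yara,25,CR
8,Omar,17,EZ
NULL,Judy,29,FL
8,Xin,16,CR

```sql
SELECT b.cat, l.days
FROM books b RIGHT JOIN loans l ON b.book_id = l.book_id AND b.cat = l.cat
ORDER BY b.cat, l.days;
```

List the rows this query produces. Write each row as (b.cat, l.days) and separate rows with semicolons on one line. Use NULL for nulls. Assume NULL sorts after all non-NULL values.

(EZ, 17); (FL, 29); (FL, NULL); (NULL, 16); (NULL, 25); (NULL, 29); (NULL, 29)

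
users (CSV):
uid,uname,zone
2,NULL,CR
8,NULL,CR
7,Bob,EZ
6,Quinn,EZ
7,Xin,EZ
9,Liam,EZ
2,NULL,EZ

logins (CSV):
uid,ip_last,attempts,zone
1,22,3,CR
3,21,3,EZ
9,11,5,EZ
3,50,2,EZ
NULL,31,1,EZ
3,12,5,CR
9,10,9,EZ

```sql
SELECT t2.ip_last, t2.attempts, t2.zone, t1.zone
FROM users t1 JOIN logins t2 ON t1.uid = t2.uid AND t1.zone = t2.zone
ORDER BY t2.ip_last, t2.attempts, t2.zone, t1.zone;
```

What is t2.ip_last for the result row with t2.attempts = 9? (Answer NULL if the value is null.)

10

INNER JOIN keeps only pairs where the ON condition holds.
Matching on t1.uid = t2.uid AND t1.zone = t2.zone. A NULL in a compared column never satisfies the condition.
Matched pairs: 2.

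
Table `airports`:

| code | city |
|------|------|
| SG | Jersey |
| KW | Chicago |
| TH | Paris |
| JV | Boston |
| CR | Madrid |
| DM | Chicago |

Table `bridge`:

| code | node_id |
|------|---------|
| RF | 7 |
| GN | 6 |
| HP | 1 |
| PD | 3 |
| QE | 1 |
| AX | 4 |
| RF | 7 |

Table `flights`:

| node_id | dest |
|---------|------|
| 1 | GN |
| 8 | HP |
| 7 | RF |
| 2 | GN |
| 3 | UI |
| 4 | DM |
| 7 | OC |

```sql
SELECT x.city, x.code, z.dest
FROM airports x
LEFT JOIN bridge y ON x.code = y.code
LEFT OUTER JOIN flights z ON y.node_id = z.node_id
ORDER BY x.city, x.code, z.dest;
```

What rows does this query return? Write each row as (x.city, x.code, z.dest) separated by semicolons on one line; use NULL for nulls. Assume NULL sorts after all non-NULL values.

(Boston, JV, NULL); (Chicago, DM, NULL); (Chicago, KW, NULL); (Jersey, SG, NULL); (Madrid, CR, NULL); (Paris, TH, NULL)

Evaluate left to right. First `airports x LEFT JOIN bridge y` on code: 6 row(s).
Then LEFT JOIN `flights z` on node_id: each of those 6 rows is kept; rows whose y.node_id has no match in z get NULL for z's columns.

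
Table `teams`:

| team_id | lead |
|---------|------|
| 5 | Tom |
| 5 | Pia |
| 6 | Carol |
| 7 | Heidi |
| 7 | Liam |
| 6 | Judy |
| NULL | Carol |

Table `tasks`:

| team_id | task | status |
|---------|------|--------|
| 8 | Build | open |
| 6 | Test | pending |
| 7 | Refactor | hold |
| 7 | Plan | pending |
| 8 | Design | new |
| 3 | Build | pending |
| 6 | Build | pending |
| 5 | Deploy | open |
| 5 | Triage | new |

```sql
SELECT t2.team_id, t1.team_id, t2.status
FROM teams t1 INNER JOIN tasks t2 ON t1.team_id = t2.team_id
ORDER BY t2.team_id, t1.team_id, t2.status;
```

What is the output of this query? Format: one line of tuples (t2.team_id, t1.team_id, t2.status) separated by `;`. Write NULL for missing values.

INNER JOIN keeps only pairs where the ON condition holds.
Matching on t1.team_id = t2.team_id. A NULL in a compared column never satisfies the condition.
- t1 (team_id=5) pairs with 2 row(s) of t2.
- t1 (team_id=5) pairs with 2 row(s) of t2.
- t1 (team_id=6) pairs with 2 row(s) of t2.
- t1 (team_id=7) pairs with 2 row(s) of t2.
- t1 (team_id=7) pairs with 2 row(s) of t2.
- t1 (team_id=6) pairs with 2 row(s) of t2.
- t1 (team_id=NULL) has no partner → excluded.

(5, 5, new); (5, 5, new); (5, 5, open); (5, 5, open); (6, 6, pending); (6, 6, pending); (6, 6, pending); (6, 6, pending); (7, 7, hold); (7, 7, hold); (7, 7, pending); (7, 7, pending)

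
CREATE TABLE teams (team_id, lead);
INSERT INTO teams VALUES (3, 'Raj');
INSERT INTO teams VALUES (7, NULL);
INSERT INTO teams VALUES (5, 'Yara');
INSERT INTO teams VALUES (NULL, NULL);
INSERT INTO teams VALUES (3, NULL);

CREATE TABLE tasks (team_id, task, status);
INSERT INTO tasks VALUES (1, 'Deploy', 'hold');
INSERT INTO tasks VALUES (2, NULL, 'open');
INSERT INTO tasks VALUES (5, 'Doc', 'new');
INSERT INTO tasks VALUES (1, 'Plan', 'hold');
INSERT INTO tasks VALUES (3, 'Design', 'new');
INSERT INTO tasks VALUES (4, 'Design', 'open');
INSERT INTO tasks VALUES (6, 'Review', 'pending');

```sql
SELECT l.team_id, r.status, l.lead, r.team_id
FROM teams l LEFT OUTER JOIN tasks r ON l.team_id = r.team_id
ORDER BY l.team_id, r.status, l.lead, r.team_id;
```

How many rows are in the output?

5

LEFT JOIN keeps every row from `teams`; unmatched rows get NULL for `tasks`'s columns.
Matching on l.team_id = r.team_id. A NULL in a compared column never satisfies the condition.
- l row (team_id=3): matches 1 r row(s) → 1 output row(s).
- l row (team_id=7): no match → kept, r columns NULL.
- l row (team_id=5): matches 1 r row(s) → 1 output row(s).
- l row (team_id=NULL): no match → kept, r columns NULL.
- l row (team_id=3): matches 1 r row(s) → 1 output row(s).
Total: 3 matched + 2 padded = 5 rows.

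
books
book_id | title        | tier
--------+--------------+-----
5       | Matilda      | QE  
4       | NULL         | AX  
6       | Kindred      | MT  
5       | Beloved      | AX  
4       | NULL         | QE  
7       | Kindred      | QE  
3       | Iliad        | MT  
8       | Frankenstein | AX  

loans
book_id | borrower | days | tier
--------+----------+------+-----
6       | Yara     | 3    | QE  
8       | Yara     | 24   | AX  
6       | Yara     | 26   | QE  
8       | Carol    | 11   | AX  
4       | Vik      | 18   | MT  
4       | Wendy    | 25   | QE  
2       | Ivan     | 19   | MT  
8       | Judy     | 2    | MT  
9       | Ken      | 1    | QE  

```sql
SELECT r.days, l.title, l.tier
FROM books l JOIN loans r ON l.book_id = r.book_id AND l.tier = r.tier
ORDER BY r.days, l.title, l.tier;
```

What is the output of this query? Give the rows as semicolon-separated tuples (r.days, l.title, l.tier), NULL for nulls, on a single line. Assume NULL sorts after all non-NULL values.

(11, Frankenstein, AX); (24, Frankenstein, AX); (25, NULL, QE)

INNER JOIN keeps only pairs where the ON condition holds.
Matching on l.book_id = r.book_id AND l.tier = r.tier.
Matched pairs: 3.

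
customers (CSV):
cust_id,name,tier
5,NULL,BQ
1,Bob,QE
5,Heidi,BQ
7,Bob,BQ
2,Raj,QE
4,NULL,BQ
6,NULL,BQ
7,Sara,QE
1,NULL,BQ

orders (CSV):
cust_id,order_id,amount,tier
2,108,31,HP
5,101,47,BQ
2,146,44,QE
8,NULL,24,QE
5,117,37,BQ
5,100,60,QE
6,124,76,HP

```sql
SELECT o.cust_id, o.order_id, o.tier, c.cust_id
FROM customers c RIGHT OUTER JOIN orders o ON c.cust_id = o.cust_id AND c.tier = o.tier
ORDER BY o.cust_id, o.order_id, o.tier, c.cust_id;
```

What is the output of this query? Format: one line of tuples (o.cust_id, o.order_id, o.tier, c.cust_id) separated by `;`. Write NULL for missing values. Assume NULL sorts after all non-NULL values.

(2, 108, HP, NULL); (2, 146, QE, 2); (5, 100, QE, NULL); (5, 101, BQ, 5); (5, 101, BQ, 5); (5, 117, BQ, 5); (5, 117, BQ, 5); (6, 124, HP, NULL); (8, NULL, QE, NULL)

RIGHT JOIN keeps every row from `orders`; unmatched rows get NULL for `customers`'s columns.
Matching on c.cust_id = o.cust_id AND c.tier = o.tier.
- c row (cust_id=5, tier=BQ): matches 2 o row(s) → 2 output row(s).
- c row (cust_id=1, tier=QE): no match.
- c row (cust_id=5, tier=BQ): matches 2 o row(s) → 2 output row(s).
- c row (cust_id=7, tier=BQ): no match.
- c row (cust_id=2, tier=QE): matches 1 o row(s) → 1 output row(s).
- c row (cust_id=4, tier=BQ): no match.
- c row (cust_id=6, tier=BQ): no match.
- c row (cust_id=7, tier=QE): no match.
- c row (cust_id=1, tier=BQ): no match.
- plus 4 unmatched o row(s), each kept with NULL c columns.
After projecting and ordering:
o.cust_id | o.order_id | o.tier | c.cust_id
2 | 108 | HP | NULL
2 | 146 | QE | 2
5 | 100 | QE | NULL
5 | 101 | BQ | 5
5 | 101 | BQ | 5
5 | 117 | BQ | 5
5 | 117 | BQ | 5
6 | 124 | HP | NULL
8 | NULL | QE | NULL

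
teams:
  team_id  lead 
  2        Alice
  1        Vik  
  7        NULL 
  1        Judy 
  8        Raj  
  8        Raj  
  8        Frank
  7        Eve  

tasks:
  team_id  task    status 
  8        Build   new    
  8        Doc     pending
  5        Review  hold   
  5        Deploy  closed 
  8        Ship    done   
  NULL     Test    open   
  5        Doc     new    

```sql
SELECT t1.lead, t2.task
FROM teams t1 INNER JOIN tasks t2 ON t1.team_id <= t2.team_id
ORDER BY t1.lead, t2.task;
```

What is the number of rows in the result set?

INNER JOIN keeps only pairs where the ON condition holds.
Matching on t1.team_id <= t2.team_id. A NULL in a compared column never satisfies the condition.
Matched pairs: 33.
Total: 33 rows.

33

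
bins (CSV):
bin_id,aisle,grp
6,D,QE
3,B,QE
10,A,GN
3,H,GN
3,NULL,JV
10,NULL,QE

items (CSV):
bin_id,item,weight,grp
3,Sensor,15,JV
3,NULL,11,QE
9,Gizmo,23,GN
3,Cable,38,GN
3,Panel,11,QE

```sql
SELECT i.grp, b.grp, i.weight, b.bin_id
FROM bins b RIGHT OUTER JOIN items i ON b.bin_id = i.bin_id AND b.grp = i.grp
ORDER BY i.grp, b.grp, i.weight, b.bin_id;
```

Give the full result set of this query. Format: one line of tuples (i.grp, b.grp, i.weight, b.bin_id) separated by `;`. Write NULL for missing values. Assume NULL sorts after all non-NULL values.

(GN, GN, 38, 3); (GN, NULL, 23, NULL); (JV, JV, 15, 3); (QE, QE, 11, 3); (QE, QE, 11, 3)

RIGHT JOIN keeps every row from `items`; unmatched rows get NULL for `bins`'s columns.
Matching on b.bin_id = i.bin_id AND b.grp = i.grp.
Matched pairs: 4; unmatched i rows kept: 1.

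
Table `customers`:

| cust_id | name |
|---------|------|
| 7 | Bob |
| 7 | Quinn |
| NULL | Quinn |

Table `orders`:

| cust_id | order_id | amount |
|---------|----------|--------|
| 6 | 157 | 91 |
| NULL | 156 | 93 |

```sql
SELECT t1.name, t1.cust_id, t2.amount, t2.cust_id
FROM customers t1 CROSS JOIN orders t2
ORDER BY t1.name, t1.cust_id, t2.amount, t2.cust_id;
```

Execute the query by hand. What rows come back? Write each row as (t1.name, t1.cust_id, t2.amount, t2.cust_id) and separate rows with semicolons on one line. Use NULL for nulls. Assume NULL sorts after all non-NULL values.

(Bob, 7, 91, 6); (Bob, 7, 93, NULL); (Quinn, 7, 91, 6); (Quinn, 7, 93, NULL); (Quinn, NULL, 91, 6); (Quinn, NULL, 93, NULL)

CROSS JOIN pairs every row of `customers` with every row of `orders`: 3 × 2 = 6 rows.
After projecting and ordering:
t1.name | t1.cust_id | t2.amount | t2.cust_id
Bob | 7 | 91 | 6
Bob | 7 | 93 | NULL
Quinn | 7 | 91 | 6
Quinn | 7 | 93 | NULL
Quinn | NULL | 91 | 6
Quinn | NULL | 93 | NULL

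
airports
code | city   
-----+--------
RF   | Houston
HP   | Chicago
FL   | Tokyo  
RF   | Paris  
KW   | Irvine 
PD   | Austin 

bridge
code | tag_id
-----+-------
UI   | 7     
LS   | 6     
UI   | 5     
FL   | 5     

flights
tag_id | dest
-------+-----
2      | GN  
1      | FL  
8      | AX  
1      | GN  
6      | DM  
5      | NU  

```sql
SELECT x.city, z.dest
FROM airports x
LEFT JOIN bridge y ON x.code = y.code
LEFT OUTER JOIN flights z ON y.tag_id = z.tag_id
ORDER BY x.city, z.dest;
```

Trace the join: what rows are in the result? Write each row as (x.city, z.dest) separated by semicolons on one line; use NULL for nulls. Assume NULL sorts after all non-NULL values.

(Austin, NULL); (Chicago, NULL); (Houston, NULL); (Irvine, NULL); (Paris, NULL); (Tokyo, NU)

Evaluate left to right. First `airports x LEFT JOIN bridge y` on code: 6 row(s).
Then LEFT JOIN `flights z` on tag_id: each of those 6 rows is kept; rows whose y.tag_id has no match in z get NULL for z's columns.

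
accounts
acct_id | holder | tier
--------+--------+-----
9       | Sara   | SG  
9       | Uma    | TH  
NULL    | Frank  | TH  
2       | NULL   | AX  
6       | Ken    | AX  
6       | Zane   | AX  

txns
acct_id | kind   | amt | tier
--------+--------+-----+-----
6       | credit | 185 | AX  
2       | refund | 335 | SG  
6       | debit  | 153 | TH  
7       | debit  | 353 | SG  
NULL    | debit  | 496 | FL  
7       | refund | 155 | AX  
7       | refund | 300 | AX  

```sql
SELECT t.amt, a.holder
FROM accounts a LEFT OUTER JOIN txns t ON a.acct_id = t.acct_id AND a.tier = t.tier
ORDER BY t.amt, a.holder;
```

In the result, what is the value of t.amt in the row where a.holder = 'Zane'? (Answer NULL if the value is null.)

185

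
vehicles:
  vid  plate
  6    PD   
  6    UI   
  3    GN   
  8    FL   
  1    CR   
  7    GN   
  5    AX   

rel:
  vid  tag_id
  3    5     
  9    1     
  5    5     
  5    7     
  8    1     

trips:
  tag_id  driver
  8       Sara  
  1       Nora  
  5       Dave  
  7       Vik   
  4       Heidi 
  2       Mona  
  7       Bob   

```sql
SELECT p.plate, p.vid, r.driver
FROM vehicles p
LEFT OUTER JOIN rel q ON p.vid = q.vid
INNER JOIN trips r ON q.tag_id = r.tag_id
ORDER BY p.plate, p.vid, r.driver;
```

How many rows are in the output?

Step 1 — p LEFT JOIN q on vid → 8 row(s).
Then INNER JOIN `trips r` on tag_id: keep only rows whose q.tag_id appears in r.
Result: 5 row(s).

5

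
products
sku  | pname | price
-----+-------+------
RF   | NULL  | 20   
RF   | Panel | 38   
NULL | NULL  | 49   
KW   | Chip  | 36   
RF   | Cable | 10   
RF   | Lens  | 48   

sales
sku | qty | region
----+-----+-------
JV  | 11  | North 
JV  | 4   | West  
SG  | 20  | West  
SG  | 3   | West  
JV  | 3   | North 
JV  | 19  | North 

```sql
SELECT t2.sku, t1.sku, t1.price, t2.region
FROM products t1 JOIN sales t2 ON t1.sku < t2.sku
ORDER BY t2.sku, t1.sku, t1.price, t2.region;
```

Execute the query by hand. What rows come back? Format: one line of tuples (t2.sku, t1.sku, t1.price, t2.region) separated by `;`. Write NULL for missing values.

(SG, KW, 36, West); (SG, KW, 36, West); (SG, RF, 10, West); (SG, RF, 10, West); (SG, RF, 20, West); (SG, RF, 20, West); (SG, RF, 38, West); (SG, RF, 38, West); (SG, RF, 48, West); (SG, RF, 48, West)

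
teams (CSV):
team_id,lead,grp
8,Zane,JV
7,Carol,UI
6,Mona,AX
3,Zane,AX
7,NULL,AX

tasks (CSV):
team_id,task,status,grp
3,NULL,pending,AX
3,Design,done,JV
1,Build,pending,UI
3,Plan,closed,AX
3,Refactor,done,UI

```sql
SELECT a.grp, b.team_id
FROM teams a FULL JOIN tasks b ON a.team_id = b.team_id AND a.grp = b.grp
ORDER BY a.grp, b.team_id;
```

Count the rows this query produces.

9

FULL OUTER JOIN keeps every row from both sides; unmatched rows get NULL for the other side's columns.
Matching on a.team_id = b.team_id AND a.grp = b.grp.
- a row (team_id=8, grp=JV): no match → kept, b columns NULL.
- a row (team_id=7, grp=UI): no match → kept, b columns NULL.
- a row (team_id=6, grp=AX): no match → kept, b columns NULL.
- a row (team_id=3, grp=AX): matches 2 b row(s) → 2 output row(s).
- a row (team_id=7, grp=AX): no match → kept, b columns NULL.
- 3 b row(s) had no a match → kept, a columns NULL.
Total: 2 matched + 7 padded = 9 rows.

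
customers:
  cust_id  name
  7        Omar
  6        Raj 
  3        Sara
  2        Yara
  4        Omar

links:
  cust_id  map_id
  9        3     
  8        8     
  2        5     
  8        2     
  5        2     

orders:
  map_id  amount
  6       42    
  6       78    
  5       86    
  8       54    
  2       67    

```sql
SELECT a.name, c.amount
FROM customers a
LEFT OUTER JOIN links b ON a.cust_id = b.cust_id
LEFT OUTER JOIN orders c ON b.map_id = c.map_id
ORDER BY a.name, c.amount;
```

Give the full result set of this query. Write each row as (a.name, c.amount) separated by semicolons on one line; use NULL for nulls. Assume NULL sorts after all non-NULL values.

(Omar, NULL); (Omar, NULL); (Raj, NULL); (Sara, NULL); (Yara, 86)

Joins associate left-to-right: customers LEFT JOIN links on cust_id gives 5 intermediate row(s).
Then LEFT JOIN `orders c` on map_id: each of those 5 rows is kept; rows whose b.map_id has no match in c get NULL for c's columns.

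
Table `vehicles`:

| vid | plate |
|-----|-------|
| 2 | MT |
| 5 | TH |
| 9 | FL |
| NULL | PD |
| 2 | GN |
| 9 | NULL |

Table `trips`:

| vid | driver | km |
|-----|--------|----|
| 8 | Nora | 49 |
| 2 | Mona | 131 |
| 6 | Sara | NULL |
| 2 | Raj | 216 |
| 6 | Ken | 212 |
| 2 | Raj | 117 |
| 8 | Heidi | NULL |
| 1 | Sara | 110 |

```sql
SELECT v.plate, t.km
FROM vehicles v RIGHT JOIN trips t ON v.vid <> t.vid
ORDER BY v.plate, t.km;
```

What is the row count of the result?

RIGHT JOIN keeps every row from `trips`; unmatched rows get NULL for `vehicles`'s columns.
Matching on v.vid <> t.vid. A NULL in a compared column never satisfies the condition.
Matched pairs: 34; unmatched t rows kept: 0.
Total: 34 rows.

34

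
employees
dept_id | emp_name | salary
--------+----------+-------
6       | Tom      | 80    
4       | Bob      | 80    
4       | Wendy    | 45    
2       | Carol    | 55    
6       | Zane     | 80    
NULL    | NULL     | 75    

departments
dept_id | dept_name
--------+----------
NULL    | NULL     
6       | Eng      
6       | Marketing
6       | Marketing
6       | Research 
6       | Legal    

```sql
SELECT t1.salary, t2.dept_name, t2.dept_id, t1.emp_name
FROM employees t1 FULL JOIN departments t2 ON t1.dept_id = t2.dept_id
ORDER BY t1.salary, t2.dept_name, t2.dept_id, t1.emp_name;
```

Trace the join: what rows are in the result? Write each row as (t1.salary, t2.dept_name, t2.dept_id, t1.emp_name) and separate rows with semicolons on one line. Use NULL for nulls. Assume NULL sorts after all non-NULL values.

(45, NULL, NULL, Wendy); (55, NULL, NULL, Carol); (75, NULL, NULL, NULL); (80, Eng, 6, Tom); (80, Eng, 6, Zane); (80, Legal, 6, Tom); (80, Legal, 6, Zane); (80, Marketing, 6, Tom); (80, Marketing, 6, Tom); (80, Marketing, 6, Zane); (80, Marketing, 6, Zane); (80, Research, 6, Tom); (80, Research, 6, Zane); (80, NULL, NULL, Bob); (NULL, NULL, NULL, NULL)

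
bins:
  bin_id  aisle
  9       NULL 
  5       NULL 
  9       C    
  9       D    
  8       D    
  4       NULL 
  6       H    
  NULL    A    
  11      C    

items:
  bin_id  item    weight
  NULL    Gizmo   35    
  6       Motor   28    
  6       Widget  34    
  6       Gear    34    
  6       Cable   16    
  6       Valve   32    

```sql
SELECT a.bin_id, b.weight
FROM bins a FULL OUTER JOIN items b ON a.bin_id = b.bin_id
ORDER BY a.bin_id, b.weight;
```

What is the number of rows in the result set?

14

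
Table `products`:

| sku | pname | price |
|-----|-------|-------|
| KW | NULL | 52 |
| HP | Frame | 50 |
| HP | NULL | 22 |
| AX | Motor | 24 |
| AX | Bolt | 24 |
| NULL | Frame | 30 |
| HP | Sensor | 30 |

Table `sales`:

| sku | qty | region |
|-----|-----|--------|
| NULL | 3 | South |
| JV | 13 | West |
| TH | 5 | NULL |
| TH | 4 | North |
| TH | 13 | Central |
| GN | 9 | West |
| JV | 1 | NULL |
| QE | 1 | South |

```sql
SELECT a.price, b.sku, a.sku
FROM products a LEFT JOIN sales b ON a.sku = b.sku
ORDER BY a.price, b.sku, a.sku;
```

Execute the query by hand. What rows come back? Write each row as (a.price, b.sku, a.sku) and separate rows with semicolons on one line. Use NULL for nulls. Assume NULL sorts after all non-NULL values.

(22, NULL, HP); (24, NULL, AX); (24, NULL, AX); (30, NULL, HP); (30, NULL, NULL); (50, NULL, HP); (52, NULL, KW)

LEFT JOIN keeps every row from `products`; unmatched rows get NULL for `sales`'s columns.
Matching on a.sku = b.sku. A NULL in a compared column never satisfies the condition.
- a[0] sku=KW → no match; kept with NULLs on the b side.
- a[1] sku=HP → no match; kept with NULLs on the b side.
- a[2] sku=HP → no match; kept with NULLs on the b side.
- a[3] sku=AX → no match; kept with NULLs on the b side.
- a[4] sku=AX → no match; kept with NULLs on the b side.
- a[5] sku=NULL → no match; kept with NULLs on the b side.
- a[6] sku=HP → no match; kept with NULLs on the b side.
After projecting and ordering:
a.price | b.sku | a.sku
22 | NULL | HP
24 | NULL | AX
24 | NULL | AX
30 | NULL | HP
30 | NULL | NULL
50 | NULL | HP
52 | NULL | KW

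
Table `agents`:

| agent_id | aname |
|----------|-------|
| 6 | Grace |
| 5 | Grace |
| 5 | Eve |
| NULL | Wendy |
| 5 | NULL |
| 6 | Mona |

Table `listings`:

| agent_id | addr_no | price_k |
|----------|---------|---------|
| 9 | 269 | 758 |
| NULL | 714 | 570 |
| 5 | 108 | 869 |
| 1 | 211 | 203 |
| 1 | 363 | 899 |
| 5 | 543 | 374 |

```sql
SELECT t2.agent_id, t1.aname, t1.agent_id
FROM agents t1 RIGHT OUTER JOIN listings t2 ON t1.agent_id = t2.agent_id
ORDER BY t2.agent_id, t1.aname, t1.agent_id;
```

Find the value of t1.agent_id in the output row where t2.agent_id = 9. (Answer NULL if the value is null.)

RIGHT JOIN keeps every row from `listings`; unmatched rows get NULL for `agents`'s columns.
Matching on t1.agent_id = t2.agent_id. A NULL in a compared column never satisfies the condition.
Matched pairs: 6; unmatched t2 rows kept: 4.

NULL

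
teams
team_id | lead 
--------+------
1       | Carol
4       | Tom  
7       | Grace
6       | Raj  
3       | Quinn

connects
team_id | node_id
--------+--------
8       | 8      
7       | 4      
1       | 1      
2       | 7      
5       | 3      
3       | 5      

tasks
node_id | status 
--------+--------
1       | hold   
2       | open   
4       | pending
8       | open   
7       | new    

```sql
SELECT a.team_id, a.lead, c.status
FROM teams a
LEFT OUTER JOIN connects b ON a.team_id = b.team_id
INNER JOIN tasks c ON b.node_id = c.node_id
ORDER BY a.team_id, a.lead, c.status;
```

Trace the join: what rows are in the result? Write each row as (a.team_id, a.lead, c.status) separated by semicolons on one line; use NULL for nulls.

Evaluate left to right. First `teams a LEFT JOIN connects b` on team_id: 5 row(s).
Then INNER JOIN `tasks c` on node_id: keep only rows whose b.node_id appears in c.

(1, Carol, hold); (7, Grace, pending)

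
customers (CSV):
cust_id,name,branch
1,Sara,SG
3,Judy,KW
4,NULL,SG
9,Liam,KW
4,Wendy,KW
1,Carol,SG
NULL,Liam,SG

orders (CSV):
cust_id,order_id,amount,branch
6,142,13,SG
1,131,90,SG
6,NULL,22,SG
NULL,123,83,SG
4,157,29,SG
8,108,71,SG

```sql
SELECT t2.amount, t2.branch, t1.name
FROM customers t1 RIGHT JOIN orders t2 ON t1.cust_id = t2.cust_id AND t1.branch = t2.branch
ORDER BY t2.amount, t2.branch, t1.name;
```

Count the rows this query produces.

7

RIGHT JOIN keeps every row from `orders`; unmatched rows get NULL for `customers`'s columns.
Matching on t1.cust_id = t2.cust_id AND t1.branch = t2.branch. A NULL in a compared column never satisfies the condition.
- t1 row (cust_id=1, branch=SG): matches 1 t2 row(s) → 1 output row(s).
- t1 row (cust_id=3, branch=KW): no match.
- t1 row (cust_id=4, branch=SG): matches 1 t2 row(s) → 1 output row(s).
- t1 row (cust_id=9, branch=KW): no match.
- t1 row (cust_id=4, branch=KW): no match.
- t1 row (cust_id=1, branch=SG): matches 1 t2 row(s) → 1 output row(s).
- t1 row (cust_id=NULL, branch=SG): no match.
- 4 t2 row(s) had no t1 match → kept, t1 columns NULL.
Total: 3 matched + 4 padded = 7 rows.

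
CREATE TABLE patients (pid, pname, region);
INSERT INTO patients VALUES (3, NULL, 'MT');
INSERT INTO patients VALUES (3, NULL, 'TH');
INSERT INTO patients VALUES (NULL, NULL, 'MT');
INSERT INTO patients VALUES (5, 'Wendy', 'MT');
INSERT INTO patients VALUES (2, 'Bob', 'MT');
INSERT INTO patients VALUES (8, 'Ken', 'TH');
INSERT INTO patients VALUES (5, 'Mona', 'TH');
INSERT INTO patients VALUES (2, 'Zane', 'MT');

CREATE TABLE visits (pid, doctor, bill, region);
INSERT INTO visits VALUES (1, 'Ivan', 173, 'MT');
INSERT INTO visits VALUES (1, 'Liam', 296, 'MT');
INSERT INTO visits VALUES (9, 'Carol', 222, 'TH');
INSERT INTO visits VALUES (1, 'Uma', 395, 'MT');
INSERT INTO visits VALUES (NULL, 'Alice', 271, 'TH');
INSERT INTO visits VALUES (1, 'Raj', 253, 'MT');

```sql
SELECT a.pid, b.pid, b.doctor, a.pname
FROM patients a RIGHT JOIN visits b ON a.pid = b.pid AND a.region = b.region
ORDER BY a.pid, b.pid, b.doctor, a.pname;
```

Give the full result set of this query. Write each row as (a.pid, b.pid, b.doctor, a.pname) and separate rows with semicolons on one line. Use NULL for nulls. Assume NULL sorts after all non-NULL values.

(NULL, 1, Ivan, NULL); (NULL, 1, Liam, NULL); (NULL, 1, Raj, NULL); (NULL, 1, Uma, NULL); (NULL, 9, Carol, NULL); (NULL, NULL, Alice, NULL)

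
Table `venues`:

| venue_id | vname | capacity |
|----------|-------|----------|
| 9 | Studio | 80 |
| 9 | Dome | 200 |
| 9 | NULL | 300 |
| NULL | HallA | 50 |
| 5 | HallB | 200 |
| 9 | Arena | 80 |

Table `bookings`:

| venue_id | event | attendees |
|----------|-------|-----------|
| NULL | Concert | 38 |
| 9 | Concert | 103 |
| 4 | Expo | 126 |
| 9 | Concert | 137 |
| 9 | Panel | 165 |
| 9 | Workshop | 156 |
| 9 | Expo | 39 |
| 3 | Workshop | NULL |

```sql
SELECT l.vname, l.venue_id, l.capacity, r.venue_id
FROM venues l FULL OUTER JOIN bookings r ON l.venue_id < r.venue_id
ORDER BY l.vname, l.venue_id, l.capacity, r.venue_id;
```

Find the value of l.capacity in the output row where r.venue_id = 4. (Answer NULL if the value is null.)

NULL

FULL OUTER JOIN keeps every row from both sides; unmatched rows get NULL for the other side's columns.
Matching on l.venue_id < r.venue_id. A NULL in a compared column never satisfies the condition.
- venue_id=9: no r row matches, row kept with r columns NULL.
- venue_id=9: no r row matches, row kept with r columns NULL.
- venue_id=9: no r row matches, row kept with r columns NULL.
- venue_id=NULL: no r row matches, row kept with r columns NULL.
- venue_id=5: 5 matching r row(s), so 5 row(s) emitted.
- venue_id=9: no r row matches, row kept with r columns NULL.
- 3 r row(s) had no l match → kept, l columns NULL.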